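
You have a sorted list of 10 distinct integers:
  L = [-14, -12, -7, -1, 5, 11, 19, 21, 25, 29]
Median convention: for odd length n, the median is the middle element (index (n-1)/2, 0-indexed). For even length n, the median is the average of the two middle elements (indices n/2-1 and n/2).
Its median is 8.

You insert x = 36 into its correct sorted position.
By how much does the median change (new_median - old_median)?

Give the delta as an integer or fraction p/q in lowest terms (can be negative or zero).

Old median = 8
After inserting x = 36: new sorted = [-14, -12, -7, -1, 5, 11, 19, 21, 25, 29, 36]
New median = 11
Delta = 11 - 8 = 3

Answer: 3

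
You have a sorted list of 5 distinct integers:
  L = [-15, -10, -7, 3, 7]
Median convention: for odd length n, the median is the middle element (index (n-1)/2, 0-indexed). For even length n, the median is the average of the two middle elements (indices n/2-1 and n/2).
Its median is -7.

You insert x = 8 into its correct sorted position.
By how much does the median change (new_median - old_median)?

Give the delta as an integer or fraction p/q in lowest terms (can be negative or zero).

Old median = -7
After inserting x = 8: new sorted = [-15, -10, -7, 3, 7, 8]
New median = -2
Delta = -2 - -7 = 5

Answer: 5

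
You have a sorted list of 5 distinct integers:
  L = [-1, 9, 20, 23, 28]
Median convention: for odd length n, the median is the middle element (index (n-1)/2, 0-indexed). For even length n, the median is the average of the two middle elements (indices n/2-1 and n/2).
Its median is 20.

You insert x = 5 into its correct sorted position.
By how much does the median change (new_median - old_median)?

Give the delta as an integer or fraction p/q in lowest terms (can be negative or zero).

Answer: -11/2

Derivation:
Old median = 20
After inserting x = 5: new sorted = [-1, 5, 9, 20, 23, 28]
New median = 29/2
Delta = 29/2 - 20 = -11/2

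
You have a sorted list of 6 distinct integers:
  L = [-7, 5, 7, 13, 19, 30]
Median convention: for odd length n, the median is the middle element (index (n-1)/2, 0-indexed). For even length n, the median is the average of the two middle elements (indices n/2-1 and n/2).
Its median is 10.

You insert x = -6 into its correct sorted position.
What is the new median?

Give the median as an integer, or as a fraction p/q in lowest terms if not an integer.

Old list (sorted, length 6): [-7, 5, 7, 13, 19, 30]
Old median = 10
Insert x = -6
Old length even (6). Middle pair: indices 2,3 = 7,13.
New length odd (7). New median = single middle element.
x = -6: 1 elements are < x, 5 elements are > x.
New sorted list: [-7, -6, 5, 7, 13, 19, 30]
New median = 7

Answer: 7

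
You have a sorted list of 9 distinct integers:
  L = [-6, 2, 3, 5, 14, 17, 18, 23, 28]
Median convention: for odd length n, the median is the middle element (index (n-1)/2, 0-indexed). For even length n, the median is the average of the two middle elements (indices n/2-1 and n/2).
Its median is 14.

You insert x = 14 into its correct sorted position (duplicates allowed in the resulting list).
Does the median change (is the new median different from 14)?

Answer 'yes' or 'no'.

Old median = 14
Insert x = 14
New median = 14
Changed? no

Answer: no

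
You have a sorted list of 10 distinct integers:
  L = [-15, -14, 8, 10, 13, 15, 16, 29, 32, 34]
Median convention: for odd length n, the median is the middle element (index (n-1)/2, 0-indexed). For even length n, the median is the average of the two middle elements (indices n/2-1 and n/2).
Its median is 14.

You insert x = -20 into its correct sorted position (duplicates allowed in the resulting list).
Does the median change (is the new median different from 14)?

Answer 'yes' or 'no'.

Answer: yes

Derivation:
Old median = 14
Insert x = -20
New median = 13
Changed? yes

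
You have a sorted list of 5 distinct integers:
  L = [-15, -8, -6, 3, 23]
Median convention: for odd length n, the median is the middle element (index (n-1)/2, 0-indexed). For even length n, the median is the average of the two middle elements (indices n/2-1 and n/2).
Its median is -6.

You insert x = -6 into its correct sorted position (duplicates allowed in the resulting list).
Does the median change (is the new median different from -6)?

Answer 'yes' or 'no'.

Old median = -6
Insert x = -6
New median = -6
Changed? no

Answer: no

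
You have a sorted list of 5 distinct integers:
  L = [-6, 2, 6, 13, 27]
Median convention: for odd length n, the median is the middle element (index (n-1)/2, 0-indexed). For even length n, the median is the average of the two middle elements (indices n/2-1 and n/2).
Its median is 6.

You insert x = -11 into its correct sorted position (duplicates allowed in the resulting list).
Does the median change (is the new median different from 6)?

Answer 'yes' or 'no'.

Old median = 6
Insert x = -11
New median = 4
Changed? yes

Answer: yes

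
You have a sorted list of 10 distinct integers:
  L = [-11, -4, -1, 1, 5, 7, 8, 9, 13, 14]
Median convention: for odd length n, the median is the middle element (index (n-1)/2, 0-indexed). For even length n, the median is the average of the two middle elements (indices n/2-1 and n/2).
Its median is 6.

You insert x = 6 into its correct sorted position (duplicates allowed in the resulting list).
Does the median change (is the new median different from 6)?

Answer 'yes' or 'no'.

Answer: no

Derivation:
Old median = 6
Insert x = 6
New median = 6
Changed? no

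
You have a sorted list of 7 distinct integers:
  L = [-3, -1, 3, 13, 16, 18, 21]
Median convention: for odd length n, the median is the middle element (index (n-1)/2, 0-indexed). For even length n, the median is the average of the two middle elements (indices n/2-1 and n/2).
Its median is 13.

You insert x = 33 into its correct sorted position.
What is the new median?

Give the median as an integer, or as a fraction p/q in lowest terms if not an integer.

Answer: 29/2

Derivation:
Old list (sorted, length 7): [-3, -1, 3, 13, 16, 18, 21]
Old median = 13
Insert x = 33
Old length odd (7). Middle was index 3 = 13.
New length even (8). New median = avg of two middle elements.
x = 33: 7 elements are < x, 0 elements are > x.
New sorted list: [-3, -1, 3, 13, 16, 18, 21, 33]
New median = 29/2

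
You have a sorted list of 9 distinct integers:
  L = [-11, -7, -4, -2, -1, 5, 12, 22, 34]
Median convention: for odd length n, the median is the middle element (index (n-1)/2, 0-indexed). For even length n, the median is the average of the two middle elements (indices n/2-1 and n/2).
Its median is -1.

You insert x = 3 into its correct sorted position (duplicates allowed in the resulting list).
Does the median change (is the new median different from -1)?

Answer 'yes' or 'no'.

Answer: yes

Derivation:
Old median = -1
Insert x = 3
New median = 1
Changed? yes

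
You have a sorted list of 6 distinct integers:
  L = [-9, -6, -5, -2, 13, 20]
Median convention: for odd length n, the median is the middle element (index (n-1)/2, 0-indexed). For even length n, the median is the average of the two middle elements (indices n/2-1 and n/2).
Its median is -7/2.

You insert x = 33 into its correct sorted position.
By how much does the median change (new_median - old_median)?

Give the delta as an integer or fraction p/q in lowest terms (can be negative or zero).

Old median = -7/2
After inserting x = 33: new sorted = [-9, -6, -5, -2, 13, 20, 33]
New median = -2
Delta = -2 - -7/2 = 3/2

Answer: 3/2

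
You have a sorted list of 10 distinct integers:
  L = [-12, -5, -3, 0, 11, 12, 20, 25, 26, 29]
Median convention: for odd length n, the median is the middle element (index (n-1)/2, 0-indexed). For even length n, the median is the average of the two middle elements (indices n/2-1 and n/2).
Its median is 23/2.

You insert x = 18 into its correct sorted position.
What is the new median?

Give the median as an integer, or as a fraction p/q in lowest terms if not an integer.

Answer: 12

Derivation:
Old list (sorted, length 10): [-12, -5, -3, 0, 11, 12, 20, 25, 26, 29]
Old median = 23/2
Insert x = 18
Old length even (10). Middle pair: indices 4,5 = 11,12.
New length odd (11). New median = single middle element.
x = 18: 6 elements are < x, 4 elements are > x.
New sorted list: [-12, -5, -3, 0, 11, 12, 18, 20, 25, 26, 29]
New median = 12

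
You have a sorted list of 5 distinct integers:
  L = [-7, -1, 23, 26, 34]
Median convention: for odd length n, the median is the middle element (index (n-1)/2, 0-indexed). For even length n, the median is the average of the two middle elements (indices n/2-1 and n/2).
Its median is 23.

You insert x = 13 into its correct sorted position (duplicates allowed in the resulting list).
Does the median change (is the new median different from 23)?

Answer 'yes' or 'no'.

Old median = 23
Insert x = 13
New median = 18
Changed? yes

Answer: yes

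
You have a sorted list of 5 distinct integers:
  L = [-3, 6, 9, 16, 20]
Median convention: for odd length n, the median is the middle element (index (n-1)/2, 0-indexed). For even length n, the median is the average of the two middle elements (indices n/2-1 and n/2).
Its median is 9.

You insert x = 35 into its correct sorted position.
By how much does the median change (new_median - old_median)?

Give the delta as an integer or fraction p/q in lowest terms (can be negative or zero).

Answer: 7/2

Derivation:
Old median = 9
After inserting x = 35: new sorted = [-3, 6, 9, 16, 20, 35]
New median = 25/2
Delta = 25/2 - 9 = 7/2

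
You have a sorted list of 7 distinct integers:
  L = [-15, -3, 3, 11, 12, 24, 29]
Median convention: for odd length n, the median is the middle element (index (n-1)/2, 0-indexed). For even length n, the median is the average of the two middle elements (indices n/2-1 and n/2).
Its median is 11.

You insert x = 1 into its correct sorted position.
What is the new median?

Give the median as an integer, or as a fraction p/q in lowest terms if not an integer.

Old list (sorted, length 7): [-15, -3, 3, 11, 12, 24, 29]
Old median = 11
Insert x = 1
Old length odd (7). Middle was index 3 = 11.
New length even (8). New median = avg of two middle elements.
x = 1: 2 elements are < x, 5 elements are > x.
New sorted list: [-15, -3, 1, 3, 11, 12, 24, 29]
New median = 7

Answer: 7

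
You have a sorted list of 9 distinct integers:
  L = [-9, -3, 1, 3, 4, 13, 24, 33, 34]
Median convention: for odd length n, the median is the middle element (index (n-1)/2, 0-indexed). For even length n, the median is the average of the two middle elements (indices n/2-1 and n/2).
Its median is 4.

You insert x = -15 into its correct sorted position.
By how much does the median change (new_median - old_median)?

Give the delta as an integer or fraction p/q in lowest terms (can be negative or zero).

Old median = 4
After inserting x = -15: new sorted = [-15, -9, -3, 1, 3, 4, 13, 24, 33, 34]
New median = 7/2
Delta = 7/2 - 4 = -1/2

Answer: -1/2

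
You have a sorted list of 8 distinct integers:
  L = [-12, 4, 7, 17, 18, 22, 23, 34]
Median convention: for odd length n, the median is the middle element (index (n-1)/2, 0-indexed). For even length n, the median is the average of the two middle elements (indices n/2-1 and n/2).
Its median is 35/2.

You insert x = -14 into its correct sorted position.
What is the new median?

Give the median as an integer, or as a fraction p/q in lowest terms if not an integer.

Answer: 17

Derivation:
Old list (sorted, length 8): [-12, 4, 7, 17, 18, 22, 23, 34]
Old median = 35/2
Insert x = -14
Old length even (8). Middle pair: indices 3,4 = 17,18.
New length odd (9). New median = single middle element.
x = -14: 0 elements are < x, 8 elements are > x.
New sorted list: [-14, -12, 4, 7, 17, 18, 22, 23, 34]
New median = 17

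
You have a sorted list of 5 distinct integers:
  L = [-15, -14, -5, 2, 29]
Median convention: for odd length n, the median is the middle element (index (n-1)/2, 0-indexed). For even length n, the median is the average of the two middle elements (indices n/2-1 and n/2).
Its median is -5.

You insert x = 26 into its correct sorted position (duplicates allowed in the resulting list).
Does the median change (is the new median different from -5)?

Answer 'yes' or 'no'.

Old median = -5
Insert x = 26
New median = -3/2
Changed? yes

Answer: yes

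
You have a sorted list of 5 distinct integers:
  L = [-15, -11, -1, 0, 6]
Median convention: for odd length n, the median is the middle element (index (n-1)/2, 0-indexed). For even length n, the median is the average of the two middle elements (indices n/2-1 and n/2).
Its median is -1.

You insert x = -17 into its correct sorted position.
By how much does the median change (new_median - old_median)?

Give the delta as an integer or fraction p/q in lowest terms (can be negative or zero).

Old median = -1
After inserting x = -17: new sorted = [-17, -15, -11, -1, 0, 6]
New median = -6
Delta = -6 - -1 = -5

Answer: -5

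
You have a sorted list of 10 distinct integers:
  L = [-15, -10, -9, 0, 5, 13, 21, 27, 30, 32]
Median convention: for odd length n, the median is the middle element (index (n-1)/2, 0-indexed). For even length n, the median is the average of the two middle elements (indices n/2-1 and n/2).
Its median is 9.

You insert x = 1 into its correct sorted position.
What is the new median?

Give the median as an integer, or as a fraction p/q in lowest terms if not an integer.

Old list (sorted, length 10): [-15, -10, -9, 0, 5, 13, 21, 27, 30, 32]
Old median = 9
Insert x = 1
Old length even (10). Middle pair: indices 4,5 = 5,13.
New length odd (11). New median = single middle element.
x = 1: 4 elements are < x, 6 elements are > x.
New sorted list: [-15, -10, -9, 0, 1, 5, 13, 21, 27, 30, 32]
New median = 5

Answer: 5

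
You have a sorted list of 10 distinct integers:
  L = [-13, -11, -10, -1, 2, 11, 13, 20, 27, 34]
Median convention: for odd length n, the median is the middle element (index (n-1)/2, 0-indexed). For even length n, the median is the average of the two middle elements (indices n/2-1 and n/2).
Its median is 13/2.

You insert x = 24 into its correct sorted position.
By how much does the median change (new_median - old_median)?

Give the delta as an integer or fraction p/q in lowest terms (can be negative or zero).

Answer: 9/2

Derivation:
Old median = 13/2
After inserting x = 24: new sorted = [-13, -11, -10, -1, 2, 11, 13, 20, 24, 27, 34]
New median = 11
Delta = 11 - 13/2 = 9/2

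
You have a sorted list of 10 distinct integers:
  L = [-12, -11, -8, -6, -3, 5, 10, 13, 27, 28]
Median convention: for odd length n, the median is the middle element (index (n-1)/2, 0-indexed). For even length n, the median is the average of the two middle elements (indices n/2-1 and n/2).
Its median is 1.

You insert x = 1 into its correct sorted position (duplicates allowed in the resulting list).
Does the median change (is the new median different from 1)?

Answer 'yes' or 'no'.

Answer: no

Derivation:
Old median = 1
Insert x = 1
New median = 1
Changed? no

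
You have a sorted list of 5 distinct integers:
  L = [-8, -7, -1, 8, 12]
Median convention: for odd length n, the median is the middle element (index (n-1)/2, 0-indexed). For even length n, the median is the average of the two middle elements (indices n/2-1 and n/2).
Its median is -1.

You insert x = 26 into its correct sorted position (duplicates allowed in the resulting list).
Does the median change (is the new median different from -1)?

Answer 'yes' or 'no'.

Answer: yes

Derivation:
Old median = -1
Insert x = 26
New median = 7/2
Changed? yes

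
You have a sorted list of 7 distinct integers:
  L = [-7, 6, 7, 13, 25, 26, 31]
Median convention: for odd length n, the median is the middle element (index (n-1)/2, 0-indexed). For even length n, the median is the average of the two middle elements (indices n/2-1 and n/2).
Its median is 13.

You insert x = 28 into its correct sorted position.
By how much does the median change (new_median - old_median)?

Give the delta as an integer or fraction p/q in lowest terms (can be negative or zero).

Answer: 6

Derivation:
Old median = 13
After inserting x = 28: new sorted = [-7, 6, 7, 13, 25, 26, 28, 31]
New median = 19
Delta = 19 - 13 = 6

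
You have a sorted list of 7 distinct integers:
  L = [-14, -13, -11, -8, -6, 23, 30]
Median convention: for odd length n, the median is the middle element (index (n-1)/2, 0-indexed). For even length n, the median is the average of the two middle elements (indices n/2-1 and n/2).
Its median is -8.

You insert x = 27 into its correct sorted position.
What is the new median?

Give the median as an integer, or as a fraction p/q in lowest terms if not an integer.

Old list (sorted, length 7): [-14, -13, -11, -8, -6, 23, 30]
Old median = -8
Insert x = 27
Old length odd (7). Middle was index 3 = -8.
New length even (8). New median = avg of two middle elements.
x = 27: 6 elements are < x, 1 elements are > x.
New sorted list: [-14, -13, -11, -8, -6, 23, 27, 30]
New median = -7

Answer: -7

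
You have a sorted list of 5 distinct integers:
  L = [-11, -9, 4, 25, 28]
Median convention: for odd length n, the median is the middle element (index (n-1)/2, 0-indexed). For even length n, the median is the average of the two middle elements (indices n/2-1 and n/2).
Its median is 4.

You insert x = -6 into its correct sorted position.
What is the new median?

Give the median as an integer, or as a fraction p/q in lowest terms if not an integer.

Answer: -1

Derivation:
Old list (sorted, length 5): [-11, -9, 4, 25, 28]
Old median = 4
Insert x = -6
Old length odd (5). Middle was index 2 = 4.
New length even (6). New median = avg of two middle elements.
x = -6: 2 elements are < x, 3 elements are > x.
New sorted list: [-11, -9, -6, 4, 25, 28]
New median = -1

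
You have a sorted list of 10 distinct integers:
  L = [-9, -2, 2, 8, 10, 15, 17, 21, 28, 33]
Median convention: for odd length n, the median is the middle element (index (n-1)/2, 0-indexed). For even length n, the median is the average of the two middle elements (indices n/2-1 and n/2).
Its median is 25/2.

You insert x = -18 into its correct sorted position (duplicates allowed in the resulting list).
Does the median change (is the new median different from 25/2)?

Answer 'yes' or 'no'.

Old median = 25/2
Insert x = -18
New median = 10
Changed? yes

Answer: yes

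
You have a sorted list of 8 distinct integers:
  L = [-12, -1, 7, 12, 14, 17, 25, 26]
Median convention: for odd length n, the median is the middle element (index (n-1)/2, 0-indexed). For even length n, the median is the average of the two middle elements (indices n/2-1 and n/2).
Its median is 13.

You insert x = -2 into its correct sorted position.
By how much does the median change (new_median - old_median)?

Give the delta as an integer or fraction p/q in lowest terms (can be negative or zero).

Old median = 13
After inserting x = -2: new sorted = [-12, -2, -1, 7, 12, 14, 17, 25, 26]
New median = 12
Delta = 12 - 13 = -1

Answer: -1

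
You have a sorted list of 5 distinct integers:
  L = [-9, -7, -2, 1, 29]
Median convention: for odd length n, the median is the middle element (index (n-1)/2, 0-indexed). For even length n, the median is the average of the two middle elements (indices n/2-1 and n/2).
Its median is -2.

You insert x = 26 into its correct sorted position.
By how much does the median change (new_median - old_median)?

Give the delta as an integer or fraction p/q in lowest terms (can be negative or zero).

Answer: 3/2

Derivation:
Old median = -2
After inserting x = 26: new sorted = [-9, -7, -2, 1, 26, 29]
New median = -1/2
Delta = -1/2 - -2 = 3/2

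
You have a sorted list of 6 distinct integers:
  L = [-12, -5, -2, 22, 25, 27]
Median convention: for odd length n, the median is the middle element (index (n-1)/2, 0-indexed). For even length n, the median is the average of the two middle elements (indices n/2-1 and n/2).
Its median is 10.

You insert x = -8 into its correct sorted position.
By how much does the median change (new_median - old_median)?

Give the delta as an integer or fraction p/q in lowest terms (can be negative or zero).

Old median = 10
After inserting x = -8: new sorted = [-12, -8, -5, -2, 22, 25, 27]
New median = -2
Delta = -2 - 10 = -12

Answer: -12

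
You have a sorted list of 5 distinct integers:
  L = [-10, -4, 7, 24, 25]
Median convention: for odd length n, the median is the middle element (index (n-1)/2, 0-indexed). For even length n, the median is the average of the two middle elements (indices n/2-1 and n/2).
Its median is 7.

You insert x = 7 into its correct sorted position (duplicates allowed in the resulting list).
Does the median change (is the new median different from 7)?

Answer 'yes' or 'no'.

Old median = 7
Insert x = 7
New median = 7
Changed? no

Answer: no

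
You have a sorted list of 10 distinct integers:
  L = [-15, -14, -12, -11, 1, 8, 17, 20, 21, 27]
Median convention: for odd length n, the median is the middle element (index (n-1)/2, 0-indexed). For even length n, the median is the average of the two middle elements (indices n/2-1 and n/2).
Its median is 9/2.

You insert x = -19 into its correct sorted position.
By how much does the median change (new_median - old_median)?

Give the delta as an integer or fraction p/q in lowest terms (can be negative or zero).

Answer: -7/2

Derivation:
Old median = 9/2
After inserting x = -19: new sorted = [-19, -15, -14, -12, -11, 1, 8, 17, 20, 21, 27]
New median = 1
Delta = 1 - 9/2 = -7/2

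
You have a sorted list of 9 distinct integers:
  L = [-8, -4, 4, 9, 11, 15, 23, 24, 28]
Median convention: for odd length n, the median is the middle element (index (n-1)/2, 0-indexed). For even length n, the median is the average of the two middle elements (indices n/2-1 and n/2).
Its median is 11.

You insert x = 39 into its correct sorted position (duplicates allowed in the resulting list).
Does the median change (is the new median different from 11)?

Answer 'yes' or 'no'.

Old median = 11
Insert x = 39
New median = 13
Changed? yes

Answer: yes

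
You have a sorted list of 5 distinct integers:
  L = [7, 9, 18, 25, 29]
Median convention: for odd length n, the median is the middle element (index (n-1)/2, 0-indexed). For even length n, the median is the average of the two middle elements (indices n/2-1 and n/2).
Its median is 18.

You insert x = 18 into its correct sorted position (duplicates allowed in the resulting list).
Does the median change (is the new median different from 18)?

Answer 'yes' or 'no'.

Old median = 18
Insert x = 18
New median = 18
Changed? no

Answer: no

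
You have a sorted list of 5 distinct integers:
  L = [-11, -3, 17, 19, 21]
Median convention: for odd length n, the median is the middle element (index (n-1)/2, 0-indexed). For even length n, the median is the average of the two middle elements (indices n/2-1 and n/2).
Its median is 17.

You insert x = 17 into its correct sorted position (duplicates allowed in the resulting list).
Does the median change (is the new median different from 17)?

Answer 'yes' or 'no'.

Old median = 17
Insert x = 17
New median = 17
Changed? no

Answer: no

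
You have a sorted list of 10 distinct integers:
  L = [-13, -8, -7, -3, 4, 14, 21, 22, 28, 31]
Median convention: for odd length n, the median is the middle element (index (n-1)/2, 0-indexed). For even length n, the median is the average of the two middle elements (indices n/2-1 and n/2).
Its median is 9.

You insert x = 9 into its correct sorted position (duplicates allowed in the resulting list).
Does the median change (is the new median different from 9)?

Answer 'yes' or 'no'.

Old median = 9
Insert x = 9
New median = 9
Changed? no

Answer: no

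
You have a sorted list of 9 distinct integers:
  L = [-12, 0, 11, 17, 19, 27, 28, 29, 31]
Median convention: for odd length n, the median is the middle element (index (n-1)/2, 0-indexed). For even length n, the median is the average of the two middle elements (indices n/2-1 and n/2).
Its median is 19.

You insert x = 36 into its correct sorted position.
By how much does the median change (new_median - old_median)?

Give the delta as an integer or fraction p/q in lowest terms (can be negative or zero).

Old median = 19
After inserting x = 36: new sorted = [-12, 0, 11, 17, 19, 27, 28, 29, 31, 36]
New median = 23
Delta = 23 - 19 = 4

Answer: 4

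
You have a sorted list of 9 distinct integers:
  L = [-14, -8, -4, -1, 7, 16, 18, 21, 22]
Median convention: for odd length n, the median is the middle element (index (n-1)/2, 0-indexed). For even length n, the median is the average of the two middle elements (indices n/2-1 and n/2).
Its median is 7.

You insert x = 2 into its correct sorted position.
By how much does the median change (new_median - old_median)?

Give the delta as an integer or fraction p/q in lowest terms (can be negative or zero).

Answer: -5/2

Derivation:
Old median = 7
After inserting x = 2: new sorted = [-14, -8, -4, -1, 2, 7, 16, 18, 21, 22]
New median = 9/2
Delta = 9/2 - 7 = -5/2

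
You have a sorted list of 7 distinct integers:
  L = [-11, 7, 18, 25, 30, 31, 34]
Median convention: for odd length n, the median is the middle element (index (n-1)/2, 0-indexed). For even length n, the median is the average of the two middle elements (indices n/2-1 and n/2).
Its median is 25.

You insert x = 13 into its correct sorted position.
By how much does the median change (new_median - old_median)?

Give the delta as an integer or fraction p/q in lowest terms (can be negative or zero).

Old median = 25
After inserting x = 13: new sorted = [-11, 7, 13, 18, 25, 30, 31, 34]
New median = 43/2
Delta = 43/2 - 25 = -7/2

Answer: -7/2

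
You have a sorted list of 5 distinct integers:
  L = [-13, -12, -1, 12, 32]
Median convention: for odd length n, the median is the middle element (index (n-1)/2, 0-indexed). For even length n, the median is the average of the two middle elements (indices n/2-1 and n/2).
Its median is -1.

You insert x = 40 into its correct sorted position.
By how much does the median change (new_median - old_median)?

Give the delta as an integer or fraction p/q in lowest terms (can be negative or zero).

Old median = -1
After inserting x = 40: new sorted = [-13, -12, -1, 12, 32, 40]
New median = 11/2
Delta = 11/2 - -1 = 13/2

Answer: 13/2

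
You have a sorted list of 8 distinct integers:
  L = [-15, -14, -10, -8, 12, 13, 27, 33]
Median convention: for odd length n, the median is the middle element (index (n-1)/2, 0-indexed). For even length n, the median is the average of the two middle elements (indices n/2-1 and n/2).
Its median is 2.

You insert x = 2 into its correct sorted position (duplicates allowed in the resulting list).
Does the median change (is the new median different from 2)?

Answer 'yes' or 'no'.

Answer: no

Derivation:
Old median = 2
Insert x = 2
New median = 2
Changed? no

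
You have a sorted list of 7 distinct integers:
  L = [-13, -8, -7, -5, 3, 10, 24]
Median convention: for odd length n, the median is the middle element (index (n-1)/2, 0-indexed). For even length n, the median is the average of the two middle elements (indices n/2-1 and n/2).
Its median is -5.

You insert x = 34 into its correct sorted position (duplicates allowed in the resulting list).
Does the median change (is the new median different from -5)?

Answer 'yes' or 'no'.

Answer: yes

Derivation:
Old median = -5
Insert x = 34
New median = -1
Changed? yes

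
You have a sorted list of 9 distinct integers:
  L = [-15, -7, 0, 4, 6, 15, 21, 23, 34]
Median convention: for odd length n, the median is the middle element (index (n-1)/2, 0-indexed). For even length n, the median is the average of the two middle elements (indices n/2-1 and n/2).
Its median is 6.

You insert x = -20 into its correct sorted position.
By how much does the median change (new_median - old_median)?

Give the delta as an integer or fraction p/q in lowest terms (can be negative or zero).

Answer: -1

Derivation:
Old median = 6
After inserting x = -20: new sorted = [-20, -15, -7, 0, 4, 6, 15, 21, 23, 34]
New median = 5
Delta = 5 - 6 = -1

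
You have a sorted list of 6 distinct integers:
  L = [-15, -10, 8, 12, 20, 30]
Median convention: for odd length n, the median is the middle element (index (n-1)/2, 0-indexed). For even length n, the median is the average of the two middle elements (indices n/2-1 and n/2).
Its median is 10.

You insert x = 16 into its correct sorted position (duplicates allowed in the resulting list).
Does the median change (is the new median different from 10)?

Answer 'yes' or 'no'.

Answer: yes

Derivation:
Old median = 10
Insert x = 16
New median = 12
Changed? yes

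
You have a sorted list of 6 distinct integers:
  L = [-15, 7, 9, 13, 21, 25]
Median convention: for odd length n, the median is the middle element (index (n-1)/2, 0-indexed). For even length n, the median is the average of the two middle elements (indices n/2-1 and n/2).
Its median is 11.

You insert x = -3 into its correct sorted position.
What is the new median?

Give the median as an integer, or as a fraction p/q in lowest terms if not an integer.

Answer: 9

Derivation:
Old list (sorted, length 6): [-15, 7, 9, 13, 21, 25]
Old median = 11
Insert x = -3
Old length even (6). Middle pair: indices 2,3 = 9,13.
New length odd (7). New median = single middle element.
x = -3: 1 elements are < x, 5 elements are > x.
New sorted list: [-15, -3, 7, 9, 13, 21, 25]
New median = 9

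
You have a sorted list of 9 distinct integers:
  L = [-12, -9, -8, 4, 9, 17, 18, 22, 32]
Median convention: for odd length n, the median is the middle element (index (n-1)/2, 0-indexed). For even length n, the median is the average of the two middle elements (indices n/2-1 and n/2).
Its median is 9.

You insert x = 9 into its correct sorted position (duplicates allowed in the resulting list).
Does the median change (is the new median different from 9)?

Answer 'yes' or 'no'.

Answer: no

Derivation:
Old median = 9
Insert x = 9
New median = 9
Changed? no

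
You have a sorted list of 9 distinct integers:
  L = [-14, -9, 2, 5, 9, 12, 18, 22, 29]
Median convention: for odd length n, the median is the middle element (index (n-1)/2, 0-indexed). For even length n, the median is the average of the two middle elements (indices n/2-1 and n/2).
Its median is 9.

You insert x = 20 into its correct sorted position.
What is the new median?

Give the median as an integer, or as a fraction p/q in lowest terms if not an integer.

Old list (sorted, length 9): [-14, -9, 2, 5, 9, 12, 18, 22, 29]
Old median = 9
Insert x = 20
Old length odd (9). Middle was index 4 = 9.
New length even (10). New median = avg of two middle elements.
x = 20: 7 elements are < x, 2 elements are > x.
New sorted list: [-14, -9, 2, 5, 9, 12, 18, 20, 22, 29]
New median = 21/2

Answer: 21/2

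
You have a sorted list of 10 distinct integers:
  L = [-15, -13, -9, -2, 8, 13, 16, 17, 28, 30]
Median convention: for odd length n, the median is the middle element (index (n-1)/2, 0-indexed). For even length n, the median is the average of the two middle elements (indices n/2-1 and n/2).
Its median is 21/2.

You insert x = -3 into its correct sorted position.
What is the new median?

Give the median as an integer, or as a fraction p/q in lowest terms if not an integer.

Old list (sorted, length 10): [-15, -13, -9, -2, 8, 13, 16, 17, 28, 30]
Old median = 21/2
Insert x = -3
Old length even (10). Middle pair: indices 4,5 = 8,13.
New length odd (11). New median = single middle element.
x = -3: 3 elements are < x, 7 elements are > x.
New sorted list: [-15, -13, -9, -3, -2, 8, 13, 16, 17, 28, 30]
New median = 8

Answer: 8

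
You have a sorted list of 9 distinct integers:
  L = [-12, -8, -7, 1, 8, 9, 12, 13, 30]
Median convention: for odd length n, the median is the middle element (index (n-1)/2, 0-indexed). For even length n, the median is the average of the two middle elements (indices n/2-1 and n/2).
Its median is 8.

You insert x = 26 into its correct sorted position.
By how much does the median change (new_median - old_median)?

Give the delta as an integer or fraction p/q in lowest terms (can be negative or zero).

Answer: 1/2

Derivation:
Old median = 8
After inserting x = 26: new sorted = [-12, -8, -7, 1, 8, 9, 12, 13, 26, 30]
New median = 17/2
Delta = 17/2 - 8 = 1/2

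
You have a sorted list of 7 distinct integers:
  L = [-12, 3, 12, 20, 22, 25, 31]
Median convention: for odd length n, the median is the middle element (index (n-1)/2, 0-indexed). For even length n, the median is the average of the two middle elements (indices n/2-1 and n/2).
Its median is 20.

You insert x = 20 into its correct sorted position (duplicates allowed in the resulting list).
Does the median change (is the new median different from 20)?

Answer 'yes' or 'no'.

Old median = 20
Insert x = 20
New median = 20
Changed? no

Answer: no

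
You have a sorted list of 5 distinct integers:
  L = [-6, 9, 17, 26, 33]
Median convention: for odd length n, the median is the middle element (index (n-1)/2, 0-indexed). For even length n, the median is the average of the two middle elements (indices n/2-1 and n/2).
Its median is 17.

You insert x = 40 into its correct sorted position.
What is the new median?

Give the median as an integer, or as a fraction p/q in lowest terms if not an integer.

Old list (sorted, length 5): [-6, 9, 17, 26, 33]
Old median = 17
Insert x = 40
Old length odd (5). Middle was index 2 = 17.
New length even (6). New median = avg of two middle elements.
x = 40: 5 elements are < x, 0 elements are > x.
New sorted list: [-6, 9, 17, 26, 33, 40]
New median = 43/2

Answer: 43/2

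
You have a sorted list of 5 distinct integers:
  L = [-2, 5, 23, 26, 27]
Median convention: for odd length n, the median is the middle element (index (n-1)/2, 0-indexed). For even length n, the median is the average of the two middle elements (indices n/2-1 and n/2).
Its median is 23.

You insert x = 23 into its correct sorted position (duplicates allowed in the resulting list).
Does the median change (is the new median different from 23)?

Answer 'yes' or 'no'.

Old median = 23
Insert x = 23
New median = 23
Changed? no

Answer: no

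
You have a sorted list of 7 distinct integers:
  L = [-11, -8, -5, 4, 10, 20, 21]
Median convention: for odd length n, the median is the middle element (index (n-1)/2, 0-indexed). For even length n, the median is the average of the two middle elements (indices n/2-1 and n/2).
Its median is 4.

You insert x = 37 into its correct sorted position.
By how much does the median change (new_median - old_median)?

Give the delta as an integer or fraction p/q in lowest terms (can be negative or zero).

Answer: 3

Derivation:
Old median = 4
After inserting x = 37: new sorted = [-11, -8, -5, 4, 10, 20, 21, 37]
New median = 7
Delta = 7 - 4 = 3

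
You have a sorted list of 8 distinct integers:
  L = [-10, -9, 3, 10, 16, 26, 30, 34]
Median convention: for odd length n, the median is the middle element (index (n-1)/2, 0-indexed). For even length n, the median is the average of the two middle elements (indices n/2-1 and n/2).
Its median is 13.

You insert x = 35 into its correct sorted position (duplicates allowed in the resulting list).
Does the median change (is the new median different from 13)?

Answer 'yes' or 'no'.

Old median = 13
Insert x = 35
New median = 16
Changed? yes

Answer: yes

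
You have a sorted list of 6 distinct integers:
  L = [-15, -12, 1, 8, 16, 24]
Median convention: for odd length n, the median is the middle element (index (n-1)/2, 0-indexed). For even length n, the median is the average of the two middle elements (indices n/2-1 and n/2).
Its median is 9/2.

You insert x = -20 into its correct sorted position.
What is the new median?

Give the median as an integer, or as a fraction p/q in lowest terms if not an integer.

Old list (sorted, length 6): [-15, -12, 1, 8, 16, 24]
Old median = 9/2
Insert x = -20
Old length even (6). Middle pair: indices 2,3 = 1,8.
New length odd (7). New median = single middle element.
x = -20: 0 elements are < x, 6 elements are > x.
New sorted list: [-20, -15, -12, 1, 8, 16, 24]
New median = 1

Answer: 1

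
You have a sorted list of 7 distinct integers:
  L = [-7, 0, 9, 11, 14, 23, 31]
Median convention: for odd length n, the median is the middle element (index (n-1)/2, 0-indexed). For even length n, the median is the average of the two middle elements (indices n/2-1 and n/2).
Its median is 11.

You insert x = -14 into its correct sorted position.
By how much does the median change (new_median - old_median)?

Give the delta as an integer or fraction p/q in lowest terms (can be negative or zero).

Answer: -1

Derivation:
Old median = 11
After inserting x = -14: new sorted = [-14, -7, 0, 9, 11, 14, 23, 31]
New median = 10
Delta = 10 - 11 = -1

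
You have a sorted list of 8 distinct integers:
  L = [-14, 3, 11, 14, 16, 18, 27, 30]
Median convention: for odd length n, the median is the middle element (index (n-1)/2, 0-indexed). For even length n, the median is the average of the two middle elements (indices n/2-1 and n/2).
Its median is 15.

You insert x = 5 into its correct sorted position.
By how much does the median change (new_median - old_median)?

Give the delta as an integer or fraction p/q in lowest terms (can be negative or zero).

Answer: -1

Derivation:
Old median = 15
After inserting x = 5: new sorted = [-14, 3, 5, 11, 14, 16, 18, 27, 30]
New median = 14
Delta = 14 - 15 = -1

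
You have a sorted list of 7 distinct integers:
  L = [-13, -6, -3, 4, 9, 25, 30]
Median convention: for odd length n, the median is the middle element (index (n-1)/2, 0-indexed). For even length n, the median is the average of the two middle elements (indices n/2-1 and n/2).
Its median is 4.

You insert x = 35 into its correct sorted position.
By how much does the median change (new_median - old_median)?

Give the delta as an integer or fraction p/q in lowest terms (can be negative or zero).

Answer: 5/2

Derivation:
Old median = 4
After inserting x = 35: new sorted = [-13, -6, -3, 4, 9, 25, 30, 35]
New median = 13/2
Delta = 13/2 - 4 = 5/2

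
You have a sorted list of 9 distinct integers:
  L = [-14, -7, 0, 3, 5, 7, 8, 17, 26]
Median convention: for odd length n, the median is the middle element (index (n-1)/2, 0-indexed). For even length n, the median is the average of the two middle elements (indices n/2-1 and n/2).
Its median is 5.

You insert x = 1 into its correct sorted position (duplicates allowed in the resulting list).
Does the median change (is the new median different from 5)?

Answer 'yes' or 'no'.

Old median = 5
Insert x = 1
New median = 4
Changed? yes

Answer: yes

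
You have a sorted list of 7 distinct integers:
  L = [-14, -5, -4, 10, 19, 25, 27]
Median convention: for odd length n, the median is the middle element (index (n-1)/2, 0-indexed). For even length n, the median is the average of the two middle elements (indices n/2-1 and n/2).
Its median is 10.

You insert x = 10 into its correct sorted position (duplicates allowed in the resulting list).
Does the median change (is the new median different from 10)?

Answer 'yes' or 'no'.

Old median = 10
Insert x = 10
New median = 10
Changed? no

Answer: no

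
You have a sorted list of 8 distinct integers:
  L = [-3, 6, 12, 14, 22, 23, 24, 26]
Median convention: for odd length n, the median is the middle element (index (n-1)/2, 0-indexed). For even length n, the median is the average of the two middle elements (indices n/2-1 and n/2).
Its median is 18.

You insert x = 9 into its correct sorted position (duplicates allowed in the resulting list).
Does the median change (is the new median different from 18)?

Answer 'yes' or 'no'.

Old median = 18
Insert x = 9
New median = 14
Changed? yes

Answer: yes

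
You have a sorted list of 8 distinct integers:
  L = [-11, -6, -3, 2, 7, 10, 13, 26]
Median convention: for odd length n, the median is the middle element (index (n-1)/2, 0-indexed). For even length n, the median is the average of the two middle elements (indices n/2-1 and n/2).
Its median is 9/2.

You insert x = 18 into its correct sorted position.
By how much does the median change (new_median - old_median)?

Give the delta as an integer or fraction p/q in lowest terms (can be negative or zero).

Old median = 9/2
After inserting x = 18: new sorted = [-11, -6, -3, 2, 7, 10, 13, 18, 26]
New median = 7
Delta = 7 - 9/2 = 5/2

Answer: 5/2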